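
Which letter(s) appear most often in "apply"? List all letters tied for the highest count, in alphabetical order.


Word: "apply"
Letter counts:
  'a': 1
  'l': 1
  'p': 2
  'y': 1
Maximum count = 2
Most frequent = 'p' (2 times each)


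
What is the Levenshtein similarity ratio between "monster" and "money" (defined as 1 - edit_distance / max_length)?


Word 1: "monster" (length 7)
Word 2: "money" (length 5)
One optimal edit sequence:
  1. keep 'm'
  2. keep 'o'
  3. keep 'n'
  4. delete 's'  (+1)
  5. delete 't'  (+1)
  6. keep 'e'
  7. substitute 'r' -> 'y'  (+1)
Edit distance = 3
Max length = max(7, 5) = 7
Similarity = 1 - 3/7
= 0.5714


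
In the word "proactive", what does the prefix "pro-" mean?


Prefix: pro-
Example: proactive (pro- + active)
Meaning = forward / in favor of


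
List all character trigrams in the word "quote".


Word: "quote" (length 5)
Number of trigrams = 5 - 3 + 1 = 3
  Position 0: "quo"
  Position 1: "uot"
  Position 2: "ote"
Trigrams = "quo", "uot", "ote"


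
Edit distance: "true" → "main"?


Word 1: "true" (length 4)
Word 2: "main" (length 4)
One optimal edit sequence (insert/delete/substitute each cost 1):
  1. substitute 't' -> 'm'  (+1)
  2. substitute 'r' -> 'a'  (+1)
  3. substitute 'u' -> 'i'  (+1)
  4. substitute 'e' -> 'n'  (+1)
Total edit operations: 4
Edit distance = 4


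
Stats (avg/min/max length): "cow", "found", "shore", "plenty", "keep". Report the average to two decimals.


Lengths: "cow"=3, "found"=5, "shore"=5, "plenty"=6, "keep"=4
Sum = 23, Count = 5
Average = 23/5 = 4.60
= avg=4.60, min=3, max=6


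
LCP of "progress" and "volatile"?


Word 1: "progress"
Word 2: "volatile"
Comparing from start:
  Pos 0: 'p' != 'v' (stop)
LCP = "" (length 0)


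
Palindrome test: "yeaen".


Word: "yeaen"
Reversed: "neaey"
Forward == Backward? yeaen != neaey
Palindrome = No


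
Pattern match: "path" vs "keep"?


Pattern of "path": [0, 1, 2, 3]
Pattern of "keep": [0, 1, 1, 2]
Patterns do not match
Same pattern = No


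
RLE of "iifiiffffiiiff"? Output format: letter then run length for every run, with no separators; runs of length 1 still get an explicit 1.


String: "iifiiffffiiiff"
Scanning for consecutive runs:
  'i' x 2
  'f' x 1
  'i' x 2
  'f' x 4
  'i' x 3
  'f' x 2
RLE = "i2f1i2f4i3f2"


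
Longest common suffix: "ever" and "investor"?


Word 1: "ever"
Word 2: "investor"
Comparing from end:
  Pos -1: 'r' == 'r'
  Pos -2: 'e' != 'o' (stop)
LCS = "r" (length 1)


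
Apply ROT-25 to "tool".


Word: "tool"
Shift: 25
Each letter → (letter + shift) mod 26:
  't' (19) + 25 = 18 → 's'
  'o' (14) + 25 = 13 → 'n'
  'o' (14) + 25 = 13 → 'n'
  'l' (11) + 25 = 10 → 'k'
Result = "snnk"


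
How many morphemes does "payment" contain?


Word: "payment"
Morphemes: pay | -ment
Each morpheme carries meaning
= 2 morphemes


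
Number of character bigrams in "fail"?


Word: "fail" (length 4)
Number of 2-grams = length - 2 + 1 = 4 - 2 + 1
= 3


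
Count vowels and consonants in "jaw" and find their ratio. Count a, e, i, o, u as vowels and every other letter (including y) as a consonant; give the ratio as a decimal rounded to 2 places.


Word: "jaw"
Vowels (a,e,i,o,u): 1
Consonants: 2
Ratio = 1/2
= 0.50


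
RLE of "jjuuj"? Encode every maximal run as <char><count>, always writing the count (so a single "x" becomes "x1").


String: "jjuuj"
Scanning for consecutive runs:
  'j' x 2
  'u' x 2
  'j' x 1
RLE = "j2u2j1"


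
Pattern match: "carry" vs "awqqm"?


Pattern of "carry": [0, 1, 2, 2, 3]
Pattern of "awqqm": [0, 1, 2, 2, 3]
Patterns match
Same pattern = Yes


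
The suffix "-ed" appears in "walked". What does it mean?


Suffix: -ed
Example: walked (walk + -ed)
Meaning = past tense


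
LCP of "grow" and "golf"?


Word 1: "grow"
Word 2: "golf"
Comparing from start:
  Pos 0: 'g' == 'g'
  Pos 1: 'r' != 'o' (stop)
LCP = "g" (length 1)


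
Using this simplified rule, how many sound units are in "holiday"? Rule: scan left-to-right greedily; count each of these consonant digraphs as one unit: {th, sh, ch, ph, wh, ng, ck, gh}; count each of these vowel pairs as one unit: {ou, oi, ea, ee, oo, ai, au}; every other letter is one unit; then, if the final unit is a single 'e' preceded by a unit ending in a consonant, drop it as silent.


Word: "holiday" (7 letters)
Left-to-right scan:
  1. 'h' (letter)
  2. 'o' (letter)
  3. 'l' (letter)
  4. 'i' (letter)
  5. 'd' (letter)
  6. 'a' (letter)
  7. 'y' (letter)
Units from scan: 7
Sound units = 7 units


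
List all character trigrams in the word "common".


Word: "common" (length 6)
Number of trigrams = 6 - 3 + 1 = 4
  Position 0: "com"
  Position 1: "omm"
  Position 2: "mmo"
  Position 3: "mon"
Trigrams = "com", "omm", "mmo", "mon"


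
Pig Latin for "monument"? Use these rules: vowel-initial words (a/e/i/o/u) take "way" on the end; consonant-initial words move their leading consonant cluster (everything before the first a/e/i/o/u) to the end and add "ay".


Word: "monument"
Starts with consonant(s) → move to end, add 'ay'
Consonant cluster: "m"
Pig Latin = "onumentmay"


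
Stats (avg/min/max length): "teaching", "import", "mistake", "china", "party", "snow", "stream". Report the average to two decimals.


Lengths: "teaching"=8, "import"=6, "mistake"=7, "china"=5, "party"=5, "snow"=4, "stream"=6
Sum = 41, Count = 7
Average = 41/7 = 5.86
= avg=5.86, min=4, max=8


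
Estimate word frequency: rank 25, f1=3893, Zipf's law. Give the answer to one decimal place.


Zipf's law: f(r) = f(1) / r
f(1) = 3893
f(25) = 3893 / 25
= 155.7 occurrences


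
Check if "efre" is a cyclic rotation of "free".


Word: "free", Candidate: "efre"
Method: check if candidate is substring of word+word
"freefree" contains "efre"? Yes
Is rotation = Yes


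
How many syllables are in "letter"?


Word: "letter"
Syllable breakdown: let · ter
Counting: 2 parts
= 2 syllables


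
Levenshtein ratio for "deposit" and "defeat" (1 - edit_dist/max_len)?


Word 1: "deposit" (length 7)
Word 2: "defeat" (length 6)
One optimal edit sequence:
  1. keep 'd'
  2. keep 'e'
  3. delete 'p'  (+1)
  4. substitute 'o' -> 'f'  (+1)
  5. substitute 's' -> 'e'  (+1)
  6. substitute 'i' -> 'a'  (+1)
  7. keep 't'
Edit distance = 4
Max length = max(7, 6) = 7
Similarity = 1 - 4/7
= 0.4286


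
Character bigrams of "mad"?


Word: "mad" (length 3)
Number of bigrams = 3 - 2 + 1 = 2
  Position 0: "ma"
  Position 1: "ad"
Bigrams = "ma", "ad"


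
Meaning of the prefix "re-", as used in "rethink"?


Prefix: re-
As in: rethink -> re- + think
Meaning = again


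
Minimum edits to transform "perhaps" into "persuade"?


Word 1: "perhaps" (length 7)
Word 2: "persuade" (length 8)
One optimal edit sequence (insert/delete/substitute each cost 1):
  1. keep 'p'
  2. keep 'e'
  3. keep 'r'
  4. insert 's'  (+1)
  5. substitute 'h' -> 'u'  (+1)
  6. keep 'a'
  7. substitute 'p' -> 'd'  (+1)
  8. substitute 's' -> 'e'  (+1)
Total edit operations: 4
Edit distance = 4


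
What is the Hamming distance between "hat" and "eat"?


Comparing character by character (same length = 3):
  Pos 0: 'h' vs 'e' !=
  Pos 1: 'a' vs 'a' =
  Pos 2: 't' vs 't' =
Hamming distance = 1


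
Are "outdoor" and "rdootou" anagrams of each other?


Word 1: "outdoor" → sorted: dooortu
Word 2: "rdootou" → sorted: dooortu
Same letters? dooortu == dooortu
Anagram = Yes


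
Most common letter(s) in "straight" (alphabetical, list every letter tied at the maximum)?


Word: "straight"
Letter counts:
  'a': 1
  'g': 1
  'h': 1
  'i': 1
  'r': 1
  's': 1
  't': 2
Maximum count = 2
Most frequent = 't' (2 times each)


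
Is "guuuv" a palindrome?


Word: "guuuv"
Reversed: "vuuug"
Forward == Backward? guuuv != vuuug
Palindrome = No


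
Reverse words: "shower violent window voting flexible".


Original: "shower violent window voting flexible"
Words (1..n): shower | violent | window | voting | flexible
Reversed (n..1): flexible | voting | window | violent | shower
Result = "flexible voting window violent shower"


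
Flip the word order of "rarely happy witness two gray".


Original: "rarely happy witness two gray"
Words (1..n): rarely | happy | witness | two | gray
Reversed (n..1): gray | two | witness | happy | rarely
Result = "gray two witness happy rarely"


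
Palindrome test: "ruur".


Word: "ruur"
Reversed: "ruur"
Forward == Backward? ruur == ruur
Palindrome = Yes


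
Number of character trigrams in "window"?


Word: "window" (length 6)
Number of 3-grams = length - 3 + 1 = 6 - 3 + 1
= 4


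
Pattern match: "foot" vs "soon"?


Pattern of "foot": [0, 1, 1, 2]
Pattern of "soon": [0, 1, 1, 2]
Patterns match
Same pattern = Yes


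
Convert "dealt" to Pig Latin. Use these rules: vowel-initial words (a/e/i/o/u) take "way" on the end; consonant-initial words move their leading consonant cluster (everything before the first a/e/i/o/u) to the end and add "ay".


Word: "dealt"
Starts with consonant(s) → move to end, add 'ay'
Consonant cluster: "d"
Pig Latin = "ealtday"


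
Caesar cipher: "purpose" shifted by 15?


Word: "purpose"
Shift: 15
Each letter → (letter + shift) mod 26:
  'p' (15) + 15 = 4 → 'e'
  'u' (20) + 15 = 9 → 'j'
  'r' (17) + 15 = 6 → 'g'
  'p' (15) + 15 = 4 → 'e'
  'o' (14) + 15 = 3 → 'd'
  's' (18) + 15 = 7 → 'h'
  'e' (4) + 15 = 19 → 't'
Result = "ejgedht"


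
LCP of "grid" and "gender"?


Word 1: "grid"
Word 2: "gender"
Comparing from start:
  Pos 0: 'g' == 'g'
  Pos 1: 'r' != 'e' (stop)
LCP = "g" (length 1)


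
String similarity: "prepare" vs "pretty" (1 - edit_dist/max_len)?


Word 1: "prepare" (length 7)
Word 2: "pretty" (length 6)
One optimal edit sequence:
  1. keep 'p'
  2. keep 'r'
  3. keep 'e'
  4. delete 'p'  (+1)
  5. substitute 'a' -> 't'  (+1)
  6. substitute 'r' -> 't'  (+1)
  7. substitute 'e' -> 'y'  (+1)
Edit distance = 4
Max length = max(7, 6) = 7
Similarity = 1 - 4/7
= 0.4286


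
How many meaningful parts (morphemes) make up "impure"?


Word: "impure"
Morphemes: im- / pure
Each morpheme carries meaning
= 2 morphemes


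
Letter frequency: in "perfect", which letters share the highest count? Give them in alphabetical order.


Word: "perfect"
Letter counts:
  'c': 1
  'e': 2
  'f': 1
  'p': 1
  'r': 1
  't': 1
Maximum count = 2
Most frequent = 'e' (2 times each)


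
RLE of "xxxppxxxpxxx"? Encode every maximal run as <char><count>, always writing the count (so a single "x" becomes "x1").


String: "xxxppxxxpxxx"
Scanning for consecutive runs:
  'x' x 3
  'p' x 2
  'x' x 3
  'p' x 1
  'x' x 3
RLE = "x3p2x3p1x3"


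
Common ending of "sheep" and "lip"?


Word 1: "sheep"
Word 2: "lip"
Comparing from end:
  Pos -1: 'p' == 'p'
  Pos -2: 'e' != 'i' (stop)
LCS = "p" (length 1)


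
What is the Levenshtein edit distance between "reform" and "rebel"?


Word 1: "reform" (length 6)
Word 2: "rebel" (length 5)
One optimal edit sequence (insert/delete/substitute each cost 1):
  1. keep 'r'
  2. keep 'e'
  3. delete 'f'  (+1)
  4. substitute 'o' -> 'b'  (+1)
  5. substitute 'r' -> 'e'  (+1)
  6. substitute 'm' -> 'l'  (+1)
Total edit operations: 4
Edit distance = 4


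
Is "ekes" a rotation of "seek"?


Word: "seek", Candidate: "ekes"
Method: check if candidate is substring of word+word
"seekseek" contains "ekes"? No
Is rotation = No


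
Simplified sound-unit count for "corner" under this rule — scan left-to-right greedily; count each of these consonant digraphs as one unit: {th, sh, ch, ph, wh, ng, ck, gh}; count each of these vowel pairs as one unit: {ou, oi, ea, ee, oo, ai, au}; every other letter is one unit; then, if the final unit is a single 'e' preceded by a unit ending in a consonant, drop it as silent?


Word: "corner" (6 letters)
Left-to-right scan:
  [1] 'c' (letter)
  [2] 'o' (letter)
  [3] 'r' (letter)
  [4] 'n' (letter)
  [5] 'e' (letter)
  [6] 'r' (letter)
Units from scan: 6
Sound units = 6 units


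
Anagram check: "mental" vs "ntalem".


Word 1: "mental" → sorted: aelmnt
Word 2: "ntalem" → sorted: aelmnt
Same letters? aelmnt == aelmnt
Anagram = Yes


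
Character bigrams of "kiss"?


Word: "kiss" (length 4)
Number of bigrams = 4 - 2 + 1 = 3
  Position 0: "ki"
  Position 1: "is"
  Position 2: "ss"
Bigrams = "ki", "is", "ss"


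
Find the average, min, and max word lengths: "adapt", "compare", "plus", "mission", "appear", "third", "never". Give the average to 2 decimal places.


Lengths: "adapt"=5, "compare"=7, "plus"=4, "mission"=7, "appear"=6, "third"=5, "never"=5
Sum = 39, Count = 7
Average = 39/7 = 5.57
= avg=5.57, min=4, max=7


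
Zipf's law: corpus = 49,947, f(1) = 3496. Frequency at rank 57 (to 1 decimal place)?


Zipf's law: f(r) = f(1) / r
f(1) = 3496
f(57) = 3496 / 57
= 61.3 occurrences


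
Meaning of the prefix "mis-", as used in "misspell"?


Prefix: mis-
Example: misspell = mis- + spell
Meaning = wrongly


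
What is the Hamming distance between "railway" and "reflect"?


Comparing character by character (same length = 7):
  Pos 0: 'r' vs 'r' =
  Pos 1: 'a' vs 'e' !=
  Pos 2: 'i' vs 'f' !=
  Pos 3: 'l' vs 'l' =
  Pos 4: 'w' vs 'e' !=
  Pos 5: 'a' vs 'c' !=
  Pos 6: 'y' vs 't' !=
Hamming distance = 5


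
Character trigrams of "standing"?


Word: "standing" (length 8)
Number of trigrams = 8 - 3 + 1 = 6
  Position 0: "sta"
  Position 1: "tan"
  Position 2: "and"
  Position 3: "ndi"
  Position 4: "din"
  Position 5: "ing"
Trigrams = "sta", "tan", "and", "ndi", "din", "ing"


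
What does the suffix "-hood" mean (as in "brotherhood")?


Suffix: -hood
As in: brotherhood -> brother + -hood
Meaning = state / condition


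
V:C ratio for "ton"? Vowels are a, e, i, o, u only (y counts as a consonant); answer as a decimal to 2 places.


Word: "ton"
Vowels (a,e,i,o,u): 1
Consonants: 2
Ratio = 1/2
= 0.50


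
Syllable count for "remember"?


Word: "remember"
Syllable breakdown: re · mem · ber
Counting: 3 parts
= 3 syllables


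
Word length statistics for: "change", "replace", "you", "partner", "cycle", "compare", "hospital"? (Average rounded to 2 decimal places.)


Lengths: "change"=6, "replace"=7, "you"=3, "partner"=7, "cycle"=5, "compare"=7, "hospital"=8
Sum = 43, Count = 7
Average = 43/7 = 6.14
= avg=6.14, min=3, max=8


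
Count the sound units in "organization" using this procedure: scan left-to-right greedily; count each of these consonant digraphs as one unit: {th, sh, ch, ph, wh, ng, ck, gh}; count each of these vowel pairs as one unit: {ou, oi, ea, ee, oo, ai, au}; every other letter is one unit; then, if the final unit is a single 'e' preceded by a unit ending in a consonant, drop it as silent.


Word: "organization" (12 letters)
Left-to-right scan:
  (1) 'o' (letter)
  (2) 'r' (letter)
  (3) 'g' (letter)
  (4) 'a' (letter)
  (5) 'n' (letter)
  (6) 'i' (letter)
  (7) 'z' (letter)
  (8) 'a' (letter)
  (9) 't' (letter)
  (10) 'i' (letter)
  (11) 'o' (letter)
  (12) 'n' (letter)
Units from scan: 12
Sound units = 12 units


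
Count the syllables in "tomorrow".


Word: "tomorrow"
Syllable breakdown: to | mor | row
Counting: 3 parts
= 3 syllables


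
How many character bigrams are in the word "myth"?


Word: "myth" (length 4)
Number of 2-grams = length - 2 + 1 = 4 - 2 + 1
= 3


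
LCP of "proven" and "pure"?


Word 1: "proven"
Word 2: "pure"
Comparing from start:
  Pos 0: 'p' == 'p'
  Pos 1: 'r' != 'u' (stop)
LCP = "p" (length 1)


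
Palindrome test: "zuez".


Word: "zuez"
Reversed: "zeuz"
Forward == Backward? zuez != zeuz
Palindrome = No


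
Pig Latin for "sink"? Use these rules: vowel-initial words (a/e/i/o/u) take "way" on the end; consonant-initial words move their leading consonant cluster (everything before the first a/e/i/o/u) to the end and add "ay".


Word: "sink"
Starts with consonant(s) → move to end, add 'ay'
Consonant cluster: "s"
Pig Latin = "inksay"


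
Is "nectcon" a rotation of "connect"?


Word: "connect", Candidate: "nectcon"
Method: check if candidate is substring of word+word
"connectconnect" contains "nectcon"? Yes
Is rotation = Yes


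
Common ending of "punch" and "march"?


Word 1: "punch"
Word 2: "march"
Comparing from end:
  Pos -1: 'h' == 'h'
  Pos -2: 'c' == 'c'
  Pos -3: 'n' != 'r' (stop)
LCS = "ch" (length 2)


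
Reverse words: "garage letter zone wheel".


Original: "garage letter zone wheel"
Words (1..n): garage | letter | zone | wheel
Reversed (n..1): wheel | zone | letter | garage
Result = "wheel zone letter garage"


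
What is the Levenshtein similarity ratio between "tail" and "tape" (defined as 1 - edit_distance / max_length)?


Word 1: "tail" (length 4)
Word 2: "tape" (length 4)
One optimal edit sequence:
  1. keep 't'
  2. keep 'a'
  3. substitute 'i' -> 'p'  (+1)
  4. substitute 'l' -> 'e'  (+1)
Edit distance = 2
Max length = max(4, 4) = 4
Similarity = 1 - 2/4
= 0.5000


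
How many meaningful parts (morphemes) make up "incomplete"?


Word: "incomplete"
Morphemes: in- / complete
Each morpheme carries meaning
= 2 morphemes


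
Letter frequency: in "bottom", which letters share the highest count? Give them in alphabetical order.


Word: "bottom"
Letter counts:
  'b': 1
  'm': 1
  'o': 2
  't': 2
Maximum count = 2
Most frequent = 'o', 't' (2 times each)


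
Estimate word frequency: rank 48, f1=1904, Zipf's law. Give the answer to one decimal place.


Zipf's law: f(r) = f(1) / r
f(1) = 1904
f(48) = 1904 / 48
= 39.7 occurrences


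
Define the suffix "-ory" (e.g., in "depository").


Suffix: -ory
Example: depository (deposit + -ory)
Meaning = relating to / place for


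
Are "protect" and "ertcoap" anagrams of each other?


Word 1: "protect" → sorted: ceoprtt
Word 2: "ertcoap" → sorted: aceoprt
Same letters? ceoprtt != aceoprt
Anagram = No


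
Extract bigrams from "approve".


Word: "approve" (length 7)
Number of bigrams = 7 - 2 + 1 = 6
  Position 0: "ap"
  Position 1: "pp"
  Position 2: "pr"
  Position 3: "ro"
  Position 4: "ov"
  Position 5: "ve"
Bigrams = "ap", "pp", "pr", "ro", "ov", "ve"


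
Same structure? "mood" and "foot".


Pattern of "mood": [0, 1, 1, 2]
Pattern of "foot": [0, 1, 1, 2]
Patterns match
Same pattern = Yes


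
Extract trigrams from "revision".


Word: "revision" (length 8)
Number of trigrams = 8 - 3 + 1 = 6
  Position 0: "rev"
  Position 1: "evi"
  Position 2: "vis"
  Position 3: "isi"
  Position 4: "sio"
  Position 5: "ion"
Trigrams = "rev", "evi", "vis", "isi", "sio", "ion"


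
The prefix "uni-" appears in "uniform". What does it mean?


Prefix: uni-
Example: uniform (uni- + form)
Meaning = one


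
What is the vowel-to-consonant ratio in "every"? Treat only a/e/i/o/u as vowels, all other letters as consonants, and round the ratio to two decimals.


Word: "every"
Vowels (a,e,i,o,u): 2
Consonants: 3
Ratio = 2/3
= 0.67


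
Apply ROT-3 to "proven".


Word: "proven"
Shift: 3
Each letter → (letter + shift) mod 26:
  'p' (15) + 3 = 18 → 's'
  'r' (17) + 3 = 20 → 'u'
  'o' (14) + 3 = 17 → 'r'
  'v' (21) + 3 = 24 → 'y'
  'e' (4) + 3 = 7 → 'h'
  'n' (13) + 3 = 16 → 'q'
Result = "suryhq"


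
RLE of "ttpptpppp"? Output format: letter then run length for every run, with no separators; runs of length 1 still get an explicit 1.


String: "ttpptpppp"
Scanning for consecutive runs:
  't' x 2
  'p' x 2
  't' x 1
  'p' x 4
RLE = "t2p2t1p4"


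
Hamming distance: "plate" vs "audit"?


Comparing character by character (same length = 5):
  Pos 0: 'p' vs 'a' !=
  Pos 1: 'l' vs 'u' !=
  Pos 2: 'a' vs 'd' !=
  Pos 3: 't' vs 'i' !=
  Pos 4: 'e' vs 't' !=
Hamming distance = 5


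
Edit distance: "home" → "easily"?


Word 1: "home" (length 4)
Word 2: "easily" (length 6)
One optimal edit sequence (insert/delete/substitute each cost 1):
  1. insert 'e'  (+1)
  2. insert 'a'  (+1)
  3. substitute 'h' -> 's'  (+1)
  4. substitute 'o' -> 'i'  (+1)
  5. substitute 'm' -> 'l'  (+1)
  6. substitute 'e' -> 'y'  (+1)
Total edit operations: 6
Edit distance = 6


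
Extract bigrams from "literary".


Word: "literary" (length 8)
Number of bigrams = 8 - 2 + 1 = 7
  Position 0: "li"
  Position 1: "it"
  Position 2: "te"
  Position 3: "er"
  Position 4: "ra"
  Position 5: "ar"
  Position 6: "ry"
Bigrams = "li", "it", "te", "er", "ra", "ar", "ry"


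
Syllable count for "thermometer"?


Word: "thermometer"
Syllable breakdown: ther / mom / e / ter
Counting: 4 parts
= 4 syllables


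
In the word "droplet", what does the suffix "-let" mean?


Suffix: -let
As in: droplet -> drop + -let
Meaning = small


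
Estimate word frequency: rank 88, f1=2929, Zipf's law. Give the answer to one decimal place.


Zipf's law: f(r) = f(1) / r
f(1) = 2929
f(88) = 2929 / 88
= 33.3 occurrences


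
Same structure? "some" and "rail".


Pattern of "some": [0, 1, 2, 3]
Pattern of "rail": [0, 1, 2, 3]
Patterns match
Same pattern = Yes


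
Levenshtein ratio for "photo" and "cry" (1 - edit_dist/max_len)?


Word 1: "photo" (length 5)
Word 2: "cry" (length 3)
One optimal edit sequence:
  1. delete 'p'  (+1)
  2. delete 'h'  (+1)
  3. substitute 'o' -> 'c'  (+1)
  4. substitute 't' -> 'r'  (+1)
  5. substitute 'o' -> 'y'  (+1)
Edit distance = 5
Max length = max(5, 3) = 5
Similarity = 1 - 5/5
= 0.0000


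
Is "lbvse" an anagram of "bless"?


Word 1: "bless" → sorted: belss
Word 2: "lbvse" → sorted: belsv
Same letters? belss != belsv
Anagram = No


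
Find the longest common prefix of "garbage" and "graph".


Word 1: "garbage"
Word 2: "graph"
Comparing from start:
  Pos 0: 'g' == 'g'
  Pos 1: 'a' != 'r' (stop)
LCP = "g" (length 1)


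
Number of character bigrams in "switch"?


Word: "switch" (length 6)
Number of 2-grams = length - 2 + 1 = 6 - 2 + 1
= 5


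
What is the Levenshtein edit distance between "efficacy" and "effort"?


Word 1: "efficacy" (length 8)
Word 2: "effort" (length 6)
One optimal edit sequence (insert/delete/substitute each cost 1):
  1. keep 'e'
  2. keep 'f'
  3. keep 'f'
  4. delete 'i'  (+1)
  5. delete 'c'  (+1)
  6. substitute 'a' -> 'o'  (+1)
  7. substitute 'c' -> 'r'  (+1)
  8. substitute 'y' -> 't'  (+1)
Total edit operations: 5
Edit distance = 5


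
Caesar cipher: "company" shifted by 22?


Word: "company"
Shift: 22
Each letter → (letter + shift) mod 26:
  'c' (2) + 22 = 24 → 'y'
  'o' (14) + 22 = 10 → 'k'
  'm' (12) + 22 = 8 → 'i'
  'p' (15) + 22 = 11 → 'l'
  'a' (0) + 22 = 22 → 'w'
  'n' (13) + 22 = 9 → 'j'
  'y' (24) + 22 = 20 → 'u'
Result = "ykilwju"


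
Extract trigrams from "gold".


Word: "gold" (length 4)
Number of trigrams = 4 - 3 + 1 = 2
  Position 0: "gol"
  Position 1: "old"
Trigrams = "gol", "old"


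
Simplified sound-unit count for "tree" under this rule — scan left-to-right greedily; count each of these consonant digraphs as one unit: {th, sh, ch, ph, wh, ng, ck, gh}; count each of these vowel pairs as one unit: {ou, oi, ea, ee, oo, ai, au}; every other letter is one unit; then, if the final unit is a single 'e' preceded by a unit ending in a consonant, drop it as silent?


Word: "tree" (4 letters)
Left-to-right scan:
  1. 't' (letter)
  2. 'r' (letter)
  3. 'ee' (vowel-pair)
Units from scan: 3
Sound units = 3 units


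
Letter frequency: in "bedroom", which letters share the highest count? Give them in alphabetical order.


Word: "bedroom"
Letter counts:
  'b': 1
  'd': 1
  'e': 1
  'm': 1
  'o': 2
  'r': 1
Maximum count = 2
Most frequent = 'o' (2 times each)


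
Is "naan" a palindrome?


Word: "naan"
Reversed: "naan"
Forward == Backward? naan == naan
Palindrome = Yes


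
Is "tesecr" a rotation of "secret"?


Word: "secret", Candidate: "tesecr"
Method: check if candidate is substring of word+word
"secretsecret" contains "tesecr"? No
Is rotation = No


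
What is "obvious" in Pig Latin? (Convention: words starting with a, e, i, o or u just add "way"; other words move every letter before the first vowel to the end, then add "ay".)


Word: "obvious"
Starts with vowel → add 'way'
Pig Latin = "obviousway"


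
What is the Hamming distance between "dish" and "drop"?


Comparing character by character (same length = 4):
  Pos 0: 'd' vs 'd' =
  Pos 1: 'i' vs 'r' !=
  Pos 2: 's' vs 'o' !=
  Pos 3: 'h' vs 'p' !=
Hamming distance = 3


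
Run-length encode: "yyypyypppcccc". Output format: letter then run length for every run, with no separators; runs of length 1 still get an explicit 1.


String: "yyypyypppcccc"
Scanning for consecutive runs:
  'y' x 3
  'p' x 1
  'y' x 2
  'p' x 3
  'c' x 4
RLE = "y3p1y2p3c4"


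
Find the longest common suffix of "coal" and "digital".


Word 1: "coal"
Word 2: "digital"
Comparing from end:
  Pos -1: 'l' == 'l'
  Pos -2: 'a' == 'a'
  Pos -3: 'o' != 't' (stop)
LCS = "al" (length 2)


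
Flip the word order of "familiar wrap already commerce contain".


Original: "familiar wrap already commerce contain"
Words (1..n): familiar | wrap | already | commerce | contain
Reversed (n..1): contain | commerce | already | wrap | familiar
Result = "contain commerce already wrap familiar"


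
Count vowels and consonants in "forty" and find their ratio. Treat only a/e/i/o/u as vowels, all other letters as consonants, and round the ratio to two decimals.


Word: "forty"
Vowels (a,e,i,o,u): 1
Consonants: 4
Ratio = 1/4
= 0.25


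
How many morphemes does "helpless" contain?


Word: "helpless"
Morphemes: help | -less
Each morpheme carries meaning
= 2 morphemes


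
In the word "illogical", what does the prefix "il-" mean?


Prefix: il-
Example: illogical = il- + logical
Meaning = not


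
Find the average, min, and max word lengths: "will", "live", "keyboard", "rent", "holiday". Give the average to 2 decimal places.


Lengths: "will"=4, "live"=4, "keyboard"=8, "rent"=4, "holiday"=7
Sum = 27, Count = 5
Average = 27/5 = 5.40
= avg=5.40, min=4, max=8


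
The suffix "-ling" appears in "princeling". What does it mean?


Suffix: -ling
Example: princeling = prince + -ling
Meaning = small / young


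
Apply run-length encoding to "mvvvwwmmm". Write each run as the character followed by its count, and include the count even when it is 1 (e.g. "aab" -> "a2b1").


String: "mvvvwwmmm"
Scanning for consecutive runs:
  'm' x 1
  'v' x 3
  'w' x 2
  'm' x 3
RLE = "m1v3w2m3"


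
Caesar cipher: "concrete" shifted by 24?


Word: "concrete"
Shift: 24
Each letter → (letter + shift) mod 26:
  'c' (2) + 24 = 0 → 'a'
  'o' (14) + 24 = 12 → 'm'
  'n' (13) + 24 = 11 → 'l'
  'c' (2) + 24 = 0 → 'a'
  'r' (17) + 24 = 15 → 'p'
  'e' (4) + 24 = 2 → 'c'
  't' (19) + 24 = 17 → 'r'
  'e' (4) + 24 = 2 → 'c'
Result = "amlapcrc"


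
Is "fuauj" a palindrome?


Word: "fuauj"
Reversed: "juauf"
Forward == Backward? fuauj != juauf
Palindrome = No


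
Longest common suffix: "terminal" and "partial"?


Word 1: "terminal"
Word 2: "partial"
Comparing from end:
  Pos -1: 'l' == 'l'
  Pos -2: 'a' == 'a'
  Pos -3: 'n' != 'i' (stop)
LCS = "al" (length 2)


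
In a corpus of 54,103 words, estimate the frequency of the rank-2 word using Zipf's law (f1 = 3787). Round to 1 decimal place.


Zipf's law: f(r) = f(1) / r
f(1) = 3787
f(2) = 3787 / 2
= 1893.5 occurrences


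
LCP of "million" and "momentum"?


Word 1: "million"
Word 2: "momentum"
Comparing from start:
  Pos 0: 'm' == 'm'
  Pos 1: 'i' != 'o' (stop)
LCP = "m" (length 1)


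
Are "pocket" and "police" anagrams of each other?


Word 1: "pocket" → sorted: cekopt
Word 2: "police" → sorted: ceilop
Same letters? cekopt != ceilop
Anagram = No


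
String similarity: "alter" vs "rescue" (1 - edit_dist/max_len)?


Word 1: "alter" (length 5)
Word 2: "rescue" (length 6)
One optimal edit sequence:
  1. insert 'r'  (+1)
  2. substitute 'a' -> 'e'  (+1)
  3. substitute 'l' -> 's'  (+1)
  4. substitute 't' -> 'c'  (+1)
  5. substitute 'e' -> 'u'  (+1)
  6. substitute 'r' -> 'e'  (+1)
Edit distance = 6
Max length = max(5, 6) = 6
Similarity = 1 - 6/6
= 0.0000


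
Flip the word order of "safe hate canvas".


Original: "safe hate canvas"
Words (1..n): safe | hate | canvas
Reversed (n..1): canvas | hate | safe
Result = "canvas hate safe"


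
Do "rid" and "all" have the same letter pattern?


Pattern of "rid": [0, 1, 2]
Pattern of "all": [0, 1, 1]
Patterns do not match
Same pattern = No


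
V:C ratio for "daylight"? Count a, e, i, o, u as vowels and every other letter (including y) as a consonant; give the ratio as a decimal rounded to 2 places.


Word: "daylight"
Vowels (a,e,i,o,u): 2
Consonants: 6
Ratio = 2/6
= 0.33


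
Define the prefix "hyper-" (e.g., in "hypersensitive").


Prefix: hyper-
As in: hypersensitive -> hyper- + sensitive
Meaning = over / excessive


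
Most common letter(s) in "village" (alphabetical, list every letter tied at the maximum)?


Word: "village"
Letter counts:
  'a': 1
  'e': 1
  'g': 1
  'i': 1
  'l': 2
  'v': 1
Maximum count = 2
Most frequent = 'l' (2 times each)


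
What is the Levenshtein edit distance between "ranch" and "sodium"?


Word 1: "ranch" (length 5)
Word 2: "sodium" (length 6)
One optimal edit sequence (insert/delete/substitute each cost 1):
  1. insert 's'  (+1)
  2. substitute 'r' -> 'o'  (+1)
  3. substitute 'a' -> 'd'  (+1)
  4. substitute 'n' -> 'i'  (+1)
  5. substitute 'c' -> 'u'  (+1)
  6. substitute 'h' -> 'm'  (+1)
Total edit operations: 6
Edit distance = 6


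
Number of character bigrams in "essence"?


Word: "essence" (length 7)
Number of 2-grams = length - 2 + 1 = 7 - 2 + 1
= 6


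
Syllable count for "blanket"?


Word: "blanket"
Syllable breakdown: blan | ket
Counting: 2 parts
= 2 syllables


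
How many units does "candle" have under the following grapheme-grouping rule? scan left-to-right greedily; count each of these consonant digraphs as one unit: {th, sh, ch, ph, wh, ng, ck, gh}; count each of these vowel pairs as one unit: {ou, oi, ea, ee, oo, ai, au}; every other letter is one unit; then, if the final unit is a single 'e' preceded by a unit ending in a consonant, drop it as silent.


Word: "candle" (6 letters)
Left-to-right scan:
  (1) 'c' (letter)
  (2) 'a' (letter)
  (3) 'n' (letter)
  (4) 'd' (letter)
  (5) 'l' (letter)
  (6) 'e' (letter)
Units from scan: 6
Final unit is 'e' after a consonant -> drop as silent (-1)
Sound units = 5 units


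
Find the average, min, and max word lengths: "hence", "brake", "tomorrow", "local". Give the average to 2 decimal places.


Lengths: "hence"=5, "brake"=5, "tomorrow"=8, "local"=5
Sum = 23, Count = 4
Average = 23/4 = 5.75
= avg=5.75, min=5, max=8


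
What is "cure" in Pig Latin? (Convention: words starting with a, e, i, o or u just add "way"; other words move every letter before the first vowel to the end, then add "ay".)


Word: "cure"
Starts with consonant(s) → move to end, add 'ay'
Consonant cluster: "c"
Pig Latin = "urecay"


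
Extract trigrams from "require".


Word: "require" (length 7)
Number of trigrams = 7 - 3 + 1 = 5
  Position 0: "req"
  Position 1: "equ"
  Position 2: "qui"
  Position 3: "uir"
  Position 4: "ire"
Trigrams = "req", "equ", "qui", "uir", "ire"


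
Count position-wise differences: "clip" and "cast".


Comparing character by character (same length = 4):
  Pos 0: 'c' vs 'c' =
  Pos 1: 'l' vs 'a' !=
  Pos 2: 'i' vs 's' !=
  Pos 3: 'p' vs 't' !=
Hamming distance = 3


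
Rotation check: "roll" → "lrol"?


Word: "roll", Candidate: "lrol"
Method: check if candidate is substring of word+word
"rollroll" contains "lrol"? Yes
Is rotation = Yes


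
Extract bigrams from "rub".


Word: "rub" (length 3)
Number of bigrams = 3 - 2 + 1 = 2
  Position 0: "ru"
  Position 1: "ub"
Bigrams = "ru", "ub"


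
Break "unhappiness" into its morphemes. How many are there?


Word: "unhappiness"
Morphemes: un- + happi + -ness
Each morpheme carries meaning
= 3 morphemes


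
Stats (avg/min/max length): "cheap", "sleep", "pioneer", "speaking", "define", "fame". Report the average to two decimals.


Lengths: "cheap"=5, "sleep"=5, "pioneer"=7, "speaking"=8, "define"=6, "fame"=4
Sum = 35, Count = 6
Average = 35/6 = 5.83
= avg=5.83, min=4, max=8


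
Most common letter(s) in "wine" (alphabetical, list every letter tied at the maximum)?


Word: "wine"
Letter counts:
  'e': 1
  'i': 1
  'n': 1
  'w': 1
Maximum count = 1
Most frequent = 'e', 'i', 'n', 'w' (1 time each)


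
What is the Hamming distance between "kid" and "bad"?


Comparing character by character (same length = 3):
  Pos 0: 'k' vs 'b' !=
  Pos 1: 'i' vs 'a' !=
  Pos 2: 'd' vs 'd' =
Hamming distance = 2


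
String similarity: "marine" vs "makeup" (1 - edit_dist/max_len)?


Word 1: "marine" (length 6)
Word 2: "makeup" (length 6)
One optimal edit sequence:
  1. keep 'm'
  2. keep 'a'
  3. substitute 'r' -> 'k'  (+1)
  4. substitute 'i' -> 'e'  (+1)
  5. substitute 'n' -> 'u'  (+1)
  6. substitute 'e' -> 'p'  (+1)
Edit distance = 4
Max length = max(6, 6) = 6
Similarity = 1 - 4/6
= 0.3333


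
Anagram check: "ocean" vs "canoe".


Word 1: "ocean" → sorted: aceno
Word 2: "canoe" → sorted: aceno
Same letters? aceno == aceno
Anagram = Yes


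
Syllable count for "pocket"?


Word: "pocket"
Syllable breakdown: pock · et
Counting: 2 parts
= 2 syllables


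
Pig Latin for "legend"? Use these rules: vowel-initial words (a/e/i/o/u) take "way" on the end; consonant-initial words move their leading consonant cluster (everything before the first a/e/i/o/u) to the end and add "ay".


Word: "legend"
Starts with consonant(s) → move to end, add 'ay'
Consonant cluster: "l"
Pig Latin = "egendlay"


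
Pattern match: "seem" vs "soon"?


Pattern of "seem": [0, 1, 1, 2]
Pattern of "soon": [0, 1, 1, 2]
Patterns match
Same pattern = Yes


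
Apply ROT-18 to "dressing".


Word: "dressing"
Shift: 18
Each letter → (letter + shift) mod 26:
  'd' (3) + 18 = 21 → 'v'
  'r' (17) + 18 = 9 → 'j'
  'e' (4) + 18 = 22 → 'w'
  's' (18) + 18 = 10 → 'k'
  's' (18) + 18 = 10 → 'k'
  'i' (8) + 18 = 0 → 'a'
  'n' (13) + 18 = 5 → 'f'
  'g' (6) + 18 = 24 → 'y'
Result = "vjwkkafy"


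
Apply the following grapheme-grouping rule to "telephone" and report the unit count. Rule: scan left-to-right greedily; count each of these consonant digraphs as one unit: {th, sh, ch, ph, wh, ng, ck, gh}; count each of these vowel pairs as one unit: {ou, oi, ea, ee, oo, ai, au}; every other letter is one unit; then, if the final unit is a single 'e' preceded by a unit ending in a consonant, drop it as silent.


Word: "telephone" (9 letters)
Left-to-right scan:
  [1] 't' (letter)
  [2] 'e' (letter)
  [3] 'l' (letter)
  [4] 'e' (letter)
  [5] 'ph' (digraph)
  [6] 'o' (letter)
  [7] 'n' (letter)
  [8] 'e' (letter)
Units from scan: 8
Final unit is 'e' after a consonant -> drop as silent (-1)
Sound units = 7 units


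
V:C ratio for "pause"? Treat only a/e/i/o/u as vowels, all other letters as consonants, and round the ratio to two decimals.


Word: "pause"
Vowels (a,e,i,o,u): 3
Consonants: 2
Ratio = 3/2
= 1.50


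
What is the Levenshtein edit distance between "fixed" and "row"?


Word 1: "fixed" (length 5)
Word 2: "row" (length 3)
One optimal edit sequence (insert/delete/substitute each cost 1):
  1. delete 'f'  (+1)
  2. delete 'i'  (+1)
  3. substitute 'x' -> 'r'  (+1)
  4. substitute 'e' -> 'o'  (+1)
  5. substitute 'd' -> 'w'  (+1)
Total edit operations: 5
Edit distance = 5


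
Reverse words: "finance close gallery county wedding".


Original: "finance close gallery county wedding"
Words (1..n): finance | close | gallery | county | wedding
Reversed (n..1): wedding | county | gallery | close | finance
Result = "wedding county gallery close finance"


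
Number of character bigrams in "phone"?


Word: "phone" (length 5)
Number of 2-grams = length - 2 + 1 = 5 - 2 + 1
= 4


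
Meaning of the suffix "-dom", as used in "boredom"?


Suffix: -dom
Example: boredom (bore + -dom)
Meaning = state / realm


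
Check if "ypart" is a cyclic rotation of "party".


Word: "party", Candidate: "ypart"
Method: check if candidate is substring of word+word
"partyparty" contains "ypart"? Yes
Is rotation = Yes


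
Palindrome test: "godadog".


Word: "godadog"
Reversed: "godadog"
Forward == Backward? godadog == godadog
Palindrome = Yes


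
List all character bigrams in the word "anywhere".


Word: "anywhere" (length 8)
Number of bigrams = 8 - 2 + 1 = 7
  Position 0: "an"
  Position 1: "ny"
  Position 2: "yw"
  Position 3: "wh"
  Position 4: "he"
  Position 5: "er"
  Position 6: "re"
Bigrams = "an", "ny", "yw", "wh", "he", "er", "re"


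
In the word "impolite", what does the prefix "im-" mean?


Prefix: im-
As in: impolite -> im- + polite
Meaning = not / into


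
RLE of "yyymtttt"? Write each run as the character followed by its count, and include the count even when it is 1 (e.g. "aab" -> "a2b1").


String: "yyymtttt"
Scanning for consecutive runs:
  'y' x 3
  'm' x 1
  't' x 4
RLE = "y3m1t4"


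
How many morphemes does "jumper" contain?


Word: "jumper"
Morphemes: jump + -er
Each morpheme carries meaning
= 2 morphemes


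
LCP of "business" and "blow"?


Word 1: "business"
Word 2: "blow"
Comparing from start:
  Pos 0: 'b' == 'b'
  Pos 1: 'u' != 'l' (stop)
LCP = "b" (length 1)


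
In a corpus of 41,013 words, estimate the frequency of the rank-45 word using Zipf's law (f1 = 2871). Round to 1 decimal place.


Zipf's law: f(r) = f(1) / r
f(1) = 2871
f(45) = 2871 / 45
= 63.8 occurrences


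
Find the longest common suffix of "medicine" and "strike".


Word 1: "medicine"
Word 2: "strike"
Comparing from end:
  Pos -1: 'e' == 'e'
  Pos -2: 'n' != 'k' (stop)
LCS = "e" (length 1)


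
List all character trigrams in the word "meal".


Word: "meal" (length 4)
Number of trigrams = 4 - 3 + 1 = 2
  Position 0: "mea"
  Position 1: "eal"
Trigrams = "mea", "eal"


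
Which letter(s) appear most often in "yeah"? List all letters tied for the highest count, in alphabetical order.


Word: "yeah"
Letter counts:
  'a': 1
  'e': 1
  'h': 1
  'y': 1
Maximum count = 1
Most frequent = 'a', 'e', 'h', 'y' (1 time each)


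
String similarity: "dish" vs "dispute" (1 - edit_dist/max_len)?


Word 1: "dish" (length 4)
Word 2: "dispute" (length 7)
One optimal edit sequence:
  1. keep 'd'
  2. keep 'i'
  3. keep 's'
  4. insert 'p'  (+1)
  5. insert 'u'  (+1)
  6. insert 't'  (+1)
  7. substitute 'h' -> 'e'  (+1)
Edit distance = 4
Max length = max(4, 7) = 7
Similarity = 1 - 4/7
= 0.4286


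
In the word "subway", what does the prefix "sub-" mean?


Prefix: sub-
Example: subway (sub- + way)
Meaning = under / below


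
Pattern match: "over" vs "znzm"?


Pattern of "over": [0, 1, 2, 3]
Pattern of "znzm": [0, 1, 0, 2]
Patterns do not match
Same pattern = No


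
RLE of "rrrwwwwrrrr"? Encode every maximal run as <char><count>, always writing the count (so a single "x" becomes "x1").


String: "rrrwwwwrrrr"
Scanning for consecutive runs:
  'r' x 3
  'w' x 4
  'r' x 4
RLE = "r3w4r4"


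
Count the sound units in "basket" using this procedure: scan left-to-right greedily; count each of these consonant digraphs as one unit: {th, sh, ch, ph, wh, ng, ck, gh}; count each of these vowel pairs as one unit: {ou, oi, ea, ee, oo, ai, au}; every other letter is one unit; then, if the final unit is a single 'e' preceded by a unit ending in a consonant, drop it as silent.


Word: "basket" (6 letters)
Left-to-right scan:
  (1) 'b' (letter)
  (2) 'a' (letter)
  (3) 's' (letter)
  (4) 'k' (letter)
  (5) 'e' (letter)
  (6) 't' (letter)
Units from scan: 6
Sound units = 6 units
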